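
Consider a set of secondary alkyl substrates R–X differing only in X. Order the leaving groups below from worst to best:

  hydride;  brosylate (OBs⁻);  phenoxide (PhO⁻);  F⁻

hydride < phenoxide (PhO⁻) < F⁻ < brosylate (OBs⁻)

A good leaving group is a weak base: the lower the pKₐ of its conjugate acid, the more readily it departs.
brosylate (OBs⁻): pKₐ(p-BrC₆H₄SO₃H) ≈ -2.8
F⁻: pKₐ(HF) ≈ 3.2
phenoxide (PhO⁻): pKₐ(C₆H₅OH (phenol)) ≈ 10
hydride: pKₐ(H₂) ≈ 36
The question asks for worst first, so the sequence is read in increasing leaving-group ability.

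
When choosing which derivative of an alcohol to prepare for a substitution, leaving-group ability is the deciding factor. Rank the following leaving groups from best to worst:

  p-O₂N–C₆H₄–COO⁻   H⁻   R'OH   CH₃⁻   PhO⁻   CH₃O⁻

R'OH > p-O₂N–C₆H₄–COO⁻ > PhO⁻ > CH₃O⁻ > H⁻ > CH₃⁻

The more stable X⁻ (or X) is on its own — i.e. the weaker a base it is — the better a leaving group it makes.
R'OH: pKₐ(R'OH₂⁺) ≈ -2.4
p-O₂N–C₆H₄–COO⁻: pKₐ(p-nitrobenzoic acid) ≈ 3.4
PhO⁻: pKₐ(C₆H₅OH (phenol)) ≈ 10 — resonance into the ring helps, but still a poor LG
CH₃O⁻: pKₐ(CH₃OH) ≈ 15.5 — strong base; alkoxides do not leave unassisted
H⁻: pKₐ(H₂) ≈ 36 — extremely strong base; leaves only in special hydride-transfer contexts
CH₃⁻: pKₐ(CH₄) ≈ 48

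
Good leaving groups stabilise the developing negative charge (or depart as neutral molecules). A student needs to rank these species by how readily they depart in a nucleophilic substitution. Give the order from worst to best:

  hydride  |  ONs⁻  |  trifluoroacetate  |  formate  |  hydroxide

hydride < hydroxide < formate < trifluoroacetate < ONs⁻

ONs⁻: pKₐ(p-O₂NC₆H₄SO₃H) ≈ -3.5
trifluoroacetate: pKₐ(CF₃COOH) ≈ 0.2 — strongly electron-withdrawing CF₃ stabilises the carboxylate
formate: pKₐ(HCOOH) ≈ 3.8 — resonance-stabilised carboxylate
hydroxide: pKₐ(H₂O) ≈ 15.7 — strong base; essentially never leaves without prior activation
hydride: pKₐ(H₂) ≈ 36 — extremely strong base; leaves only in special hydride-transfer contexts
Listed from poorest to best leaving group as asked.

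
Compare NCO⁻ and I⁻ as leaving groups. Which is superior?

I⁻ is the better leaving group.
pKₐ(HI) ≈ -10 versus pKₐ(HOCN) ≈ 3.5: I⁻ is the much weaker base.
Large, highly polarisable; very weak base.

I⁻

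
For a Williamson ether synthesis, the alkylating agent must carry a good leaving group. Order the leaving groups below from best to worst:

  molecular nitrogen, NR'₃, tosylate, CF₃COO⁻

molecular nitrogen: no meaningful conjugate acid; N₂ departs as an exceptionally stable neutral molecule
tosylate: pKₐ(p-CH₃C₆H₄SO₃H (TsOH)) ≈ -2.8 — resonance-delocalised arenesulfonate
CF₃COO⁻: pKₐ(CF₃COOH) ≈ 0.2
NR'₃: pKₐ(R'₃NH⁺) ≈ 10.7 — neutral but still a fairly strong base; Hofmann-elimination LG

molecular nitrogen > tosylate > CF₃COO⁻ > NR'₃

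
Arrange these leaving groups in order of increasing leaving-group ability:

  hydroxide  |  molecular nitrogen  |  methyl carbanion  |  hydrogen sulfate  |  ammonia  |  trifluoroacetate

methyl carbanion < hydroxide < ammonia < trifluoroacetate < hydrogen sulfate < molecular nitrogen

molecular nitrogen: no meaningful conjugate acid; N₂ departs as an exceptionally stable neutral molecule
hydrogen sulfate: pKₐ(H₂SO₄) ≈ -3 — conjugate base of a strong mineral acid
trifluoroacetate: pKₐ(CF₃COOH) ≈ 0.2 — strongly electron-withdrawing CF₃ stabilises the carboxylate
ammonia: pKₐ(NH₄⁺) ≈ 9.2 — neutral but moderately basic; leaves from R–NH₃⁺
hydroxide: pKₐ(H₂O) ≈ 15.7 — strong base; essentially never leaves without prior activation
methyl carbanion: pKₐ(CH₄) ≈ 48
Listed from poorest to best leaving group as asked.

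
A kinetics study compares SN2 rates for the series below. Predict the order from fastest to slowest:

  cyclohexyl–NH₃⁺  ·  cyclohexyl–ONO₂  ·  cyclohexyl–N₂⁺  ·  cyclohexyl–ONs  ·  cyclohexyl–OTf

cyclohexyl–N₂⁺ > cyclohexyl–OTf > cyclohexyl–ONs > cyclohexyl–ONO₂ > cyclohexyl–NH₃⁺

Identical carbon frameworks mean the comparison reduces to leaving-group quality.
Rank by basicity of the departing species: weakest base leaves most easily.
cyclohexyl–N₂⁺ loses N₂: no meaningful conjugate acid; N₂ departs as an exceptionally stable neutral molecule
cyclohexyl–OTf loses OTf⁻: pKₐ(CF₃SO₃H (triflic acid)) ≈ -14
cyclohexyl–ONs loses ONs⁻: pKₐ(p-O₂NC₆H₄SO₃H) ≈ -3.5
cyclohexyl–ONO₂ loses NO₃⁻: pKₐ(HNO₃) ≈ -1.3
cyclohexyl–NH₃⁺ loses NH₃: pKₐ(NH₄⁺) ≈ 9.2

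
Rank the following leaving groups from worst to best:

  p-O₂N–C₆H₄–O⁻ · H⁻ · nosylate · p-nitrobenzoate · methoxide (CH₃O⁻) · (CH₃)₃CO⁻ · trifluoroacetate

H⁻ < (CH₃)₃CO⁻ < methoxide (CH₃O⁻) < p-O₂N–C₆H₄–O⁻ < p-nitrobenzoate < trifluoroacetate < nosylate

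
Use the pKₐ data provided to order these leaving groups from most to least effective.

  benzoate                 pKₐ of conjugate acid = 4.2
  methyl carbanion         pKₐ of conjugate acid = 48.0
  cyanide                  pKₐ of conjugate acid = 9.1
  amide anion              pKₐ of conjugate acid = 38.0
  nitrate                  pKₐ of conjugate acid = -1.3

nitrate > benzoate > cyanide > amide anion > methyl carbanion

Lower conjugate-acid pKₐ ⇒ weaker base ⇒ better leaving group.
Sorting by the given values: nitrate (-1.3), benzoate (4.2), cyanide (9.1), amide anion (38.0), methyl carbanion (48.0).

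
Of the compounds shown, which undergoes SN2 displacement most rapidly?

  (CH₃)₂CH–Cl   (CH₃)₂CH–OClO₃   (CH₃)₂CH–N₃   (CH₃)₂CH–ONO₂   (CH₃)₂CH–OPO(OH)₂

Same R in every case — rank the leaving groups.
The more stable X⁻ (or X) is on its own — i.e. the weaker a base it is — the better a leaving group it makes.
(CH₃)₂CH–OClO₃ loses ClO₄⁻: pKₐ(HClO₄) ≈ -10
(CH₃)₂CH–Cl loses Cl⁻: pKₐ(HCl) ≈ -7
(CH₃)₂CH–ONO₂ loses NO₃⁻: pKₐ(HNO₃) ≈ -1.3
(CH₃)₂CH–OPO(OH)₂ loses H₂PO₄⁻: pKₐ(H₃PO₄) ≈ 2.1
(CH₃)₂CH–N₃ loses N₃⁻: pKₐ(HN₃) ≈ 4.7

(CH₃)₂CH–OClO₃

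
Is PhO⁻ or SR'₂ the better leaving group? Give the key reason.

SR'₂ is the better leaving group.
pKₐ(R'₂SH⁺) ≈ -7 versus pKₐ(C₆H₅OH (phenol)) ≈ 10: SR'₂ is the much weaker base.
Neutral; leaves from a sulfonium salt (R–SR'₂⁺).

SR'₂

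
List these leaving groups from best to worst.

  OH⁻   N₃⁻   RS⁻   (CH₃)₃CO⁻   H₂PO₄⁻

H₂PO₄⁻ > N₃⁻ > RS⁻ > OH⁻ > (CH₃)₃CO⁻

Rank by basicity of the departing species: weakest base leaves most easily.
H₂PO₄⁻: pKₐ(H₃PO₄) ≈ 2.1
N₃⁻: pKₐ(HN₃) ≈ 4.7
RS⁻: pKₐ(RSH (a thiol)) ≈ 10.5
OH⁻: pKₐ(H₂O) ≈ 15.7
(CH₃)₃CO⁻: pKₐ(t-BuOH) ≈ 18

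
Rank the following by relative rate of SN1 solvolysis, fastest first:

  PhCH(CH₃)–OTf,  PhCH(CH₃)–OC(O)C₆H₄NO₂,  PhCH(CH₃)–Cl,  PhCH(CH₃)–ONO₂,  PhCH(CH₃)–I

With the same alkyl group throughout, only the leaving group differentiates the rates.
The more stable X⁻ (or X) is on its own — i.e. the weaker a base it is — the better a leaving group it makes.
PhCH(CH₃)–OTf loses OTf⁻: pKₐ(CF₃SO₃H (triflic acid)) ≈ -14
PhCH(CH₃)–I loses I⁻: pKₐ(HI) ≈ -10
PhCH(CH₃)–Cl loses Cl⁻: pKₐ(HCl) ≈ -7
PhCH(CH₃)–ONO₂ loses NO₃⁻: pKₐ(HNO₃) ≈ -1.3
PhCH(CH₃)–OC(O)C₆H₄NO₂ loses p-O₂N–C₆H₄–COO⁻: pKₐ(p-nitrobenzoic acid) ≈ 3.4

PhCH(CH₃)–OTf > PhCH(CH₃)–I > PhCH(CH₃)–Cl > PhCH(CH₃)–ONO₂ > PhCH(CH₃)–OC(O)C₆H₄NO₂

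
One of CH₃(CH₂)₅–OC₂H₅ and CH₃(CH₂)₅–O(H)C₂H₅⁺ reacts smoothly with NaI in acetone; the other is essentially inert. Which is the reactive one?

From CH₃(CH₂)₅–OC₂H₅ the departing group would be CH₃CH₂O⁻ (pKₐ(CH₃CH₂OH) ≈ 16). Strong base; alkoxides do not leave unassisted.
From CH₃(CH₂)₅–O(H)C₂H₅⁺ the leaving group is R'OH (pKₐ(R'OH₂⁺) ≈ -2.4). Neutral; leaves from a protonated ether (an oxonium ion, R–O(H)R'⁺).
(In practice CH₃(CH₂)₅–O(H)C₂H₅⁺ is made from CH₃(CH₂)₅–OC₂H₅ by protonation with concentrated HBr, allowing neutral ethanol, rather than ethoxide, to depart.)

CH₃(CH₂)₅–O(H)C₂H₅⁺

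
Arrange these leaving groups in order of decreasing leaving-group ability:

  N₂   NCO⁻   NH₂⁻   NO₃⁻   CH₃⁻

N₂ > NO₃⁻ > NCO⁻ > NH₂⁻ > CH₃⁻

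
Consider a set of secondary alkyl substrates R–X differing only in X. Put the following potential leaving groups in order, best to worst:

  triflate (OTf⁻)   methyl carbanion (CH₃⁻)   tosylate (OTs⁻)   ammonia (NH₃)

triflate (OTf⁻) > tosylate (OTs⁻) > ammonia (NH₃) > methyl carbanion (CH₃⁻)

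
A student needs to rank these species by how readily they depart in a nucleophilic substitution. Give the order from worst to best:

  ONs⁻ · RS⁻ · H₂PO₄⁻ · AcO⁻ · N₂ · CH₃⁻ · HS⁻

CH₃⁻ < RS⁻ < HS⁻ < AcO⁻ < H₂PO₄⁻ < ONs⁻ < N₂

A good leaving group is a weak base: the lower the pKₐ of its conjugate acid, the more readily it departs.
N₂: no meaningful conjugate acid; N₂ departs as an exceptionally stable neutral molecule
ONs⁻: pKₐ(p-O₂NC₆H₄SO₃H) ≈ -3.5
H₂PO₄⁻: pKₐ(H₃PO₄) ≈ 2.1 — moderate base; biological leaving group after further activation
AcO⁻: pKₐ(CH₃COOH) ≈ 4.8 — resonance-stabilised but still a weak base
HS⁻: pKₐ(H₂S) ≈ 7 — larger and more polarisable than the oxygen analogue
RS⁻: pKₐ(RSH (a thiol)) ≈ 10.5 — moderately basic; rarely leaves without activation
CH₃⁻: pKₐ(CH₄) ≈ 48
Reversing gives the worst-to-best order requested.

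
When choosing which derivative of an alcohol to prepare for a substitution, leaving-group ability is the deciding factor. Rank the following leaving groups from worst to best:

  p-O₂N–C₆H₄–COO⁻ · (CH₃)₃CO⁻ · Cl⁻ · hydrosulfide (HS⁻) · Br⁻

(CH₃)₃CO⁻ < hydrosulfide (HS⁻) < p-O₂N–C₆H₄–COO⁻ < Cl⁻ < Br⁻

Br⁻: pKₐ(HBr) ≈ -9
Cl⁻: pKₐ(HCl) ≈ -7 — moderately weak base
p-O₂N–C₆H₄–COO⁻: pKₐ(p-nitrobenzoic acid) ≈ 3.4 — electron-withdrawing nitro group stabilises the carboxylate
hydrosulfide (HS⁻): pKₐ(H₂S) ≈ 7 — larger and more polarisable than the oxygen analogue
(CH₃)₃CO⁻: pKₐ(t-BuOH) ≈ 18
Reversing gives the worst-to-best order requested.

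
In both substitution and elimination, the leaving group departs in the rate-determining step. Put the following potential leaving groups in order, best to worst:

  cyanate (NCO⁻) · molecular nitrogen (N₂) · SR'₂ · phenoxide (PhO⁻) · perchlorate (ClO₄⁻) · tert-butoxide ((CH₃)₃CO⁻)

molecular nitrogen (N₂) > perchlorate (ClO₄⁻) > SR'₂ > cyanate (NCO⁻) > phenoxide (PhO⁻) > tert-butoxide ((CH₃)₃CO⁻)

The more stable X⁻ (or X) is on its own — i.e. the weaker a base it is — the better a leaving group it makes.
molecular nitrogen (N₂): no meaningful conjugate acid; N₂ departs as an exceptionally stable neutral molecule
perchlorate (ClO₄⁻): pKₐ(HClO₄) ≈ -10
SR'₂: pKₐ(R'₂SH⁺) ≈ -7
cyanate (NCO⁻): pKₐ(HOCN) ≈ 3.5
phenoxide (PhO⁻): pKₐ(C₆H₅OH (phenol)) ≈ 10
tert-butoxide ((CH₃)₃CO⁻): pKₐ(t-BuOH) ≈ 18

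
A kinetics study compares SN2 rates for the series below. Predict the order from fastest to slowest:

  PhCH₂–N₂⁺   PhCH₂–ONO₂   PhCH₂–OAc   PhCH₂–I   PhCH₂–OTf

PhCH₂–N₂⁺ > PhCH₂–OTf > PhCH₂–I > PhCH₂–ONO₂ > PhCH₂–OAc

Identical carbon frameworks mean the comparison reduces to leaving-group quality.
A good leaving group is a weak base: the lower the pKₐ of its conjugate acid, the more readily it departs.
PhCH₂–N₂⁺ loses N₂: no meaningful conjugate acid; N₂ departs as an exceptionally stable neutral molecule
PhCH₂–OTf loses OTf⁻: pKₐ(CF₃SO₃H (triflic acid)) ≈ -14
PhCH₂–I loses I⁻: pKₐ(HI) ≈ -10
PhCH₂–ONO₂ loses NO₃⁻: pKₐ(HNO₃) ≈ -1.3
PhCH₂–OAc loses AcO⁻: pKₐ(CH₃COOH) ≈ 4.8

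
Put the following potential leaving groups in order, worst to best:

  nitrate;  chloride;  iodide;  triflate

triflate: pKₐ(CF₃SO₃H (triflic acid)) ≈ -14
iodide: pKₐ(HI) ≈ -10
chloride: pKₐ(HCl) ≈ -7
nitrate: pKₐ(HNO₃) ≈ -1.3
The question asks for worst first, so the sequence is read in increasing leaving-group ability.

nitrate < chloride < iodide < triflate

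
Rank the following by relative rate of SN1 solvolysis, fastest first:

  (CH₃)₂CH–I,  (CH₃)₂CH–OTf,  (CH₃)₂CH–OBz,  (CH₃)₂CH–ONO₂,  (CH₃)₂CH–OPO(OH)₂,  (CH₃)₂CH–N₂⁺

(CH₃)₂CH–N₂⁺ > (CH₃)₂CH–OTf > (CH₃)₂CH–I > (CH₃)₂CH–ONO₂ > (CH₃)₂CH–OPO(OH)₂ > (CH₃)₂CH–OBz

With the same alkyl group throughout, only the leaving group differentiates the rates.
Leaving-group ability tracks the stability of the departed species; conjugate-acid pKₐ is the usual yardstick (lower pKₐ → better LG).
(CH₃)₂CH–N₂⁺ loses N₂: no meaningful conjugate acid; N₂ departs as an exceptionally stable neutral molecule
(CH₃)₂CH–OTf loses OTf⁻: pKₐ(CF₃SO₃H (triflic acid)) ≈ -14
(CH₃)₂CH–I loses I⁻: pKₐ(HI) ≈ -10
(CH₃)₂CH–ONO₂ loses NO₃⁻: pKₐ(HNO₃) ≈ -1.3
(CH₃)₂CH–OPO(OH)₂ loses H₂PO₄⁻: pKₐ(H₃PO₄) ≈ 2.1
(CH₃)₂CH–OBz loses PhCOO⁻: pKₐ(C₆H₅COOH) ≈ 4.2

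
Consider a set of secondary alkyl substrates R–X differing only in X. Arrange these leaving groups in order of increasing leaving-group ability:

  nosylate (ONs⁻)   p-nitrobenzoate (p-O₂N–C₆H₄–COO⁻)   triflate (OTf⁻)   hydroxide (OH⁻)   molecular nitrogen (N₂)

hydroxide (OH⁻) < p-nitrobenzoate (p-O₂N–C₆H₄–COO⁻) < nosylate (ONs⁻) < triflate (OTf⁻) < molecular nitrogen (N₂)

Leaving-group ability tracks the stability of the departed species; conjugate-acid pKₐ is the usual yardstick (lower pKₐ → better LG).
molecular nitrogen (N₂): no meaningful conjugate acid; N₂ departs as an exceptionally stable neutral molecule
triflate (OTf⁻): pKₐ(CF₃SO₃H (triflic acid)) ≈ -14
nosylate (ONs⁻): pKₐ(p-O₂NC₆H₄SO₃H) ≈ -3.5
p-nitrobenzoate (p-O₂N–C₆H₄–COO⁻): pKₐ(p-nitrobenzoic acid) ≈ 3.4
hydroxide (OH⁻): pKₐ(H₂O) ≈ 15.7
Listed from poorest to best leaving group as asked.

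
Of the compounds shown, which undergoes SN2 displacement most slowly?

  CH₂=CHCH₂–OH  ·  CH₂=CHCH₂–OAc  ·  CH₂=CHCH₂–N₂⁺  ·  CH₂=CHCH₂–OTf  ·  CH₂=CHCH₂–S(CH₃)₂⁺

The skeletons are identical, so relative rate is governed entirely by leaving-group ability.
Rank by basicity of the departing species: weakest base leaves most easily.
CH₂=CHCH₂–N₂⁺ loses N₂: no meaningful conjugate acid; N₂ departs as an exceptionally stable neutral molecule
CH₂=CHCH₂–OTf loses OTf⁻: pKₐ(CF₃SO₃H (triflic acid)) ≈ -14
CH₂=CHCH₂–S(CH₃)₂⁺ loses SR'₂: pKₐ(R'₂SH⁺) ≈ -7
CH₂=CHCH₂–OAc loses AcO⁻: pKₐ(CH₃COOH) ≈ 4.8
CH₂=CHCH₂–OH loses OH⁻: pKₐ(H₂O) ≈ 15.7

CH₂=CHCH₂–OH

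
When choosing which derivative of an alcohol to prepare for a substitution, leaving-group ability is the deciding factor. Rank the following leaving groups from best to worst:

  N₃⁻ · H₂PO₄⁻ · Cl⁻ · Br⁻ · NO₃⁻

Br⁻ > Cl⁻ > NO₃⁻ > H₂PO₄⁻ > N₃⁻

The more stable X⁻ (or X) is on its own — i.e. the weaker a base it is — the better a leaving group it makes.
Br⁻: pKₐ(HBr) ≈ -9 — weak base; good leaving group
Cl⁻: pKₐ(HCl) ≈ -7 — moderately weak base
NO₃⁻: pKₐ(HNO₃) ≈ -1.3 — resonance-delocalised over three oxygens
H₂PO₄⁻: pKₐ(H₃PO₄) ≈ 2.1
N₃⁻: pKₐ(HN₃) ≈ 4.7 — linear, resonance-stabilised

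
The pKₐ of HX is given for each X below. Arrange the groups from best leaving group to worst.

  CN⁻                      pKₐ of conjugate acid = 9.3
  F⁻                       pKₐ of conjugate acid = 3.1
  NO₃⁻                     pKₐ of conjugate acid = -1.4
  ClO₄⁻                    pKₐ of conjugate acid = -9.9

ClO₄⁻ > NO₃⁻ > F⁻ > CN⁻

Lower conjugate-acid pKₐ ⇒ weaker base ⇒ better leaving group.
Sorting by the given values: ClO₄⁻ (-9.9), NO₃⁻ (-1.4), F⁻ (3.1), CN⁻ (9.3).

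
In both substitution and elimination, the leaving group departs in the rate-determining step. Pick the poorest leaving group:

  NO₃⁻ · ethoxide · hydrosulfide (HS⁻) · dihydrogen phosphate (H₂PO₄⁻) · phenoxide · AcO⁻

Leaving-group ability tracks the stability of the departed species; conjugate-acid pKₐ is the usual yardstick (lower pKₐ → better LG).
NO₃⁻: pKₐ(HNO₃) ≈ -1.3
dihydrogen phosphate (H₂PO₄⁻): pKₐ(H₃PO₄) ≈ 2.1
AcO⁻: pKₐ(CH₃COOH) ≈ 4.8
hydrosulfide (HS⁻): pKₐ(H₂S) ≈ 7
phenoxide: pKₐ(C₆H₅OH (phenol)) ≈ 10
ethoxide: pKₐ(CH₃CH₂OH) ≈ 16

ethoxide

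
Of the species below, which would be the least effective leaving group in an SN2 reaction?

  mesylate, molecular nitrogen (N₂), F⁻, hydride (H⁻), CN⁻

hydride (H⁻)

Leaving-group ability tracks the stability of the departed species; conjugate-acid pKₐ is the usual yardstick (lower pKₐ → better LG).
molecular nitrogen (N₂): no meaningful conjugate acid; N₂ departs as an exceptionally stable neutral molecule
mesylate: pKₐ(CH₃SO₃H (MsOH)) ≈ -1.9
F⁻: pKₐ(HF) ≈ 3.2
CN⁻: pKₐ(HCN) ≈ 9.2
hydride (H⁻): pKₐ(H₂) ≈ 36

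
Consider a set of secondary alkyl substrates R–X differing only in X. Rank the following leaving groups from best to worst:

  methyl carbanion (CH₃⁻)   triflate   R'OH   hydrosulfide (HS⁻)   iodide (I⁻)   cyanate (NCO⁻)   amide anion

triflate > iodide (I⁻) > R'OH > cyanate (NCO⁻) > hydrosulfide (HS⁻) > amide anion > methyl carbanion (CH₃⁻)

Rank by basicity of the departing species: weakest base leaves most easily.
triflate: pKₐ(CF₃SO₃H (triflic acid)) ≈ -14 — charge spread over three oxygens and a CF₃ group; the premier leaving group in synthesis
iodide (I⁻): pKₐ(HI) ≈ -10 — large, highly polarisable; very weak base
R'OH: pKₐ(R'OH₂⁺) ≈ -2.4
cyanate (NCO⁻): pKₐ(HOCN) ≈ 3.5
hydrosulfide (HS⁻): pKₐ(H₂S) ≈ 7 — larger and more polarisable than the oxygen analogue
amide anion: pKₐ(NH₃) ≈ 38 — extremely strong base; never a leaving group
methyl carbanion (CH₃⁻): pKₐ(CH₄) ≈ 48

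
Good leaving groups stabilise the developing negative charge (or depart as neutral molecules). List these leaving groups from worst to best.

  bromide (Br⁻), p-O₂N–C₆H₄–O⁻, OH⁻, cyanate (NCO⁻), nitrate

OH⁻ < p-O₂N–C₆H₄–O⁻ < cyanate (NCO⁻) < nitrate < bromide (Br⁻)

A good leaving group is a weak base: the lower the pKₐ of its conjugate acid, the more readily it departs.
bromide (Br⁻): pKₐ(HBr) ≈ -9
nitrate: pKₐ(HNO₃) ≈ -1.3
cyanate (NCO⁻): pKₐ(HOCN) ≈ 3.5
p-O₂N–C₆H₄–O⁻: pKₐ(p-nitrophenol) ≈ 7.2
OH⁻: pKₐ(H₂O) ≈ 15.7
The question asks for worst first, so the sequence is read in increasing leaving-group ability.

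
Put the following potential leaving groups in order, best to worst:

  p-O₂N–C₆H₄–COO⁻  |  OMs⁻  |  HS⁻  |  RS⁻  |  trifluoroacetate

OMs⁻ > trifluoroacetate > p-O₂N–C₆H₄–COO⁻ > HS⁻ > RS⁻

Leaving-group ability tracks the stability of the departed species; conjugate-acid pKₐ is the usual yardstick (lower pKₐ → better LG).
OMs⁻: pKₐ(CH₃SO₃H (MsOH)) ≈ -1.9
trifluoroacetate: pKₐ(CF₃COOH) ≈ 0.2
p-O₂N–C₆H₄–COO⁻: pKₐ(p-nitrobenzoic acid) ≈ 3.4
HS⁻: pKₐ(H₂S) ≈ 7
RS⁻: pKₐ(RSH (a thiol)) ≈ 10.5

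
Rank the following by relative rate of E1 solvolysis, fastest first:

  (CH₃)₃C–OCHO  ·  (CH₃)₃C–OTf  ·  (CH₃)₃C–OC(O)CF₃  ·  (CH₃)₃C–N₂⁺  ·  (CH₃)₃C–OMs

The skeletons are identical, so relative rate is governed entirely by leaving-group ability.
A good leaving group is a weak base: the lower the pKₐ of its conjugate acid, the more readily it departs.
(CH₃)₃C–N₂⁺ loses N₂: no meaningful conjugate acid; N₂ departs as an exceptionally stable neutral molecule
(CH₃)₃C–OTf loses OTf⁻: pKₐ(CF₃SO₃H (triflic acid)) ≈ -14
(CH₃)₃C–OMs loses OMs⁻: pKₐ(CH₃SO₃H (MsOH)) ≈ -1.9
(CH₃)₃C–OC(O)CF₃ loses CF₃COO⁻: pKₐ(CF₃COOH) ≈ 0.2
(CH₃)₃C–OCHO loses HCOO⁻: pKₐ(HCOOH) ≈ 3.8

(CH₃)₃C–N₂⁺ > (CH₃)₃C–OTf > (CH₃)₃C–OMs > (CH₃)₃C–OC(O)CF₃ > (CH₃)₃C–OCHO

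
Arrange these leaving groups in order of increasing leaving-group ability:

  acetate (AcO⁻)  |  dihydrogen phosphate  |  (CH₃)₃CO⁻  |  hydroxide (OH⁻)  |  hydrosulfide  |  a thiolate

(CH₃)₃CO⁻ < hydroxide (OH⁻) < a thiolate < hydrosulfide < acetate (AcO⁻) < dihydrogen phosphate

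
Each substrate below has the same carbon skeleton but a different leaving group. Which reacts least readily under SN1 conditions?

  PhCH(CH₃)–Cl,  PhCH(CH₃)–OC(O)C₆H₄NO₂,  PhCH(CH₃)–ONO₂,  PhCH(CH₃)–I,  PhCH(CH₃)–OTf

The skeletons are identical, so relative rate is governed entirely by leaving-group ability.
Rank by basicity of the departing species: weakest base leaves most easily.
PhCH(CH₃)–OTf loses OTf⁻: pKₐ(CF₃SO₃H (triflic acid)) ≈ -14
PhCH(CH₃)–I loses I⁻: pKₐ(HI) ≈ -10
PhCH(CH₃)–Cl loses Cl⁻: pKₐ(HCl) ≈ -7
PhCH(CH₃)–ONO₂ loses NO₃⁻: pKₐ(HNO₃) ≈ -1.3
PhCH(CH₃)–OC(O)C₆H₄NO₂ loses p-O₂N–C₆H₄–COO⁻: pKₐ(p-nitrobenzoic acid) ≈ 3.4

PhCH(CH₃)–OC(O)C₆H₄NO₂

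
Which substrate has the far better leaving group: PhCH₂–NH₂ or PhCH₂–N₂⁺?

PhCH₂–N₂⁺

From PhCH₂–NH₂ the departing group would be NH₂⁻ (pKₐ(NH₃) ≈ 38). Extremely strong base; never a leaving group.
From PhCH₂–N₂⁺ the leaving group is N₂ (no meaningful conjugate acid; N₂ departs as an exceptionally stable neutral molecule).
(In practice PhCH₂–N₂⁺ is made from PhCH₂–NH₂ by diazotisation (NaNO₂ / HCl, 0 °C), generating a diazonium salt that expels N₂.)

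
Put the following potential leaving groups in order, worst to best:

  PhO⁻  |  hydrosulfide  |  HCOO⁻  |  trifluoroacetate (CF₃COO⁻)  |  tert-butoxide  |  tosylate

tert-butoxide < PhO⁻ < hydrosulfide < HCOO⁻ < trifluoroacetate (CF₃COO⁻) < tosylate

Rank by basicity of the departing species: weakest base leaves most easily.
tosylate: pKₐ(p-CH₃C₆H₄SO₃H (TsOH)) ≈ -2.8 — resonance-delocalised arenesulfonate
trifluoroacetate (CF₃COO⁻): pKₐ(CF₃COOH) ≈ 0.2
HCOO⁻: pKₐ(HCOOH) ≈ 3.8 — resonance-stabilised carboxylate
hydrosulfide: pKₐ(H₂S) ≈ 7 — larger and more polarisable than the oxygen analogue
PhO⁻: pKₐ(C₆H₅OH (phenol)) ≈ 10
tert-butoxide: pKₐ(t-BuOH) ≈ 18
Reversing gives the worst-to-best order requested.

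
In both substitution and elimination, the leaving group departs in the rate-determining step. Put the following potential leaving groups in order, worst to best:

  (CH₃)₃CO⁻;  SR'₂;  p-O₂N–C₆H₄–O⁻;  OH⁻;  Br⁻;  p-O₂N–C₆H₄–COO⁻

Rank by basicity of the departing species: weakest base leaves most easily.
Br⁻: pKₐ(HBr) ≈ -9 — weak base; good leaving group
SR'₂: pKₐ(R'₂SH⁺) ≈ -7 — neutral; leaves from a sulfonium salt (R–SR'₂⁺)
p-O₂N–C₆H₄–COO⁻: pKₐ(p-nitrobenzoic acid) ≈ 3.4 — electron-withdrawing nitro group stabilises the carboxylate
p-O₂N–C₆H₄–O⁻: pKₐ(p-nitrophenol) ≈ 7.2 — nitro group delocalises the charge; the classic chromogenic LG
OH⁻: pKₐ(H₂O) ≈ 15.7 — strong base; essentially never leaves without prior activation
(CH₃)₃CO⁻: pKₐ(t-BuOH) ≈ 18 — bulky, strongly basic alkoxide
The question asks for worst first, so the sequence is read in increasing leaving-group ability.

(CH₃)₃CO⁻ < OH⁻ < p-O₂N–C₆H₄–O⁻ < p-O₂N–C₆H₄–COO⁻ < SR'₂ < Br⁻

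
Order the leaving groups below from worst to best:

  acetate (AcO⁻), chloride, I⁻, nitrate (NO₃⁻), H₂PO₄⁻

acetate (AcO⁻) < H₂PO₄⁻ < nitrate (NO₃⁻) < chloride < I⁻

Leaving-group ability tracks the stability of the departed species; conjugate-acid pKₐ is the usual yardstick (lower pKₐ → better LG).
I⁻: pKₐ(HI) ≈ -10
chloride: pKₐ(HCl) ≈ -7
nitrate (NO₃⁻): pKₐ(HNO₃) ≈ -1.3
H₂PO₄⁻: pKₐ(H₃PO₄) ≈ 2.1
acetate (AcO⁻): pKₐ(CH₃COOH) ≈ 4.8
The question asks for worst first, so the sequence is read in increasing leaving-group ability.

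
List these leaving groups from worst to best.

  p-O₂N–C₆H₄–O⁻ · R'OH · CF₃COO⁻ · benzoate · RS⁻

A good leaving group is a weak base: the lower the pKₐ of its conjugate acid, the more readily it departs.
R'OH: pKₐ(R'OH₂⁺) ≈ -2.4
CF₃COO⁻: pKₐ(CF₃COOH) ≈ 0.2
benzoate: pKₐ(C₆H₅COOH) ≈ 4.2
p-O₂N–C₆H₄–O⁻: pKₐ(p-nitrophenol) ≈ 7.2
RS⁻: pKₐ(RSH (a thiol)) ≈ 10.5
The question asks for worst first, so the sequence is read in increasing leaving-group ability.

RS⁻ < p-O₂N–C₆H₄–O⁻ < benzoate < CF₃COO⁻ < R'OH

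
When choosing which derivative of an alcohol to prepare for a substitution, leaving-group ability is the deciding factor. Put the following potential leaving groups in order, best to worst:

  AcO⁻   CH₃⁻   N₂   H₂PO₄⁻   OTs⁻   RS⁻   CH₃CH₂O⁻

Leaving-group ability tracks the stability of the departed species; conjugate-acid pKₐ is the usual yardstick (lower pKₐ → better LG).
N₂: no meaningful conjugate acid; N₂ departs as an exceptionally stable neutral molecule
OTs⁻: pKₐ(p-CH₃C₆H₄SO₃H (TsOH)) ≈ -2.8 — resonance-delocalised arenesulfonate
H₂PO₄⁻: pKₐ(H₃PO₄) ≈ 2.1
AcO⁻: pKₐ(CH₃COOH) ≈ 4.8
RS⁻: pKₐ(RSH (a thiol)) ≈ 10.5
CH₃CH₂O⁻: pKₐ(CH₃CH₂OH) ≈ 16
CH₃⁻: pKₐ(CH₄) ≈ 48 — unstabilised carbanion; the worst conceivable leaving group

N₂ > OTs⁻ > H₂PO₄⁻ > AcO⁻ > RS⁻ > CH₃CH₂O⁻ > CH₃⁻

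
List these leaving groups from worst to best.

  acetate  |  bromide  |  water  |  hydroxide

A good leaving group is a weak base: the lower the pKₐ of its conjugate acid, the more readily it departs.
bromide: pKₐ(HBr) ≈ -9 — weak base; good leaving group
water: pKₐ(H₃O⁺) ≈ -1.7
acetate: pKₐ(CH₃COOH) ≈ 4.8 — resonance-stabilised but still a weak base
hydroxide: pKₐ(H₂O) ≈ 15.7
Reversing gives the worst-to-best order requested.

hydroxide < acetate < water < bromide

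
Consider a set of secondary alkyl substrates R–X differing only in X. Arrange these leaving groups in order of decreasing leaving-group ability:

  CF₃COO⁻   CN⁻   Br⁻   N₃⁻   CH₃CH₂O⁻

Rank by basicity of the departing species: weakest base leaves most easily.
Br⁻: pKₐ(HBr) ≈ -9
CF₃COO⁻: pKₐ(CF₃COOH) ≈ 0.2 — strongly electron-withdrawing CF₃ stabilises the carboxylate
N₃⁻: pKₐ(HN₃) ≈ 4.7 — linear, resonance-stabilised
CN⁻: pKₐ(HCN) ≈ 9.2 — sp carbon stabilises the charge somewhat, but still a poor LG
CH₃CH₂O⁻: pKₐ(CH₃CH₂OH) ≈ 16 — strong base; alkoxides do not leave unassisted

Br⁻ > CF₃COO⁻ > N₃⁻ > CN⁻ > CH₃CH₂O⁻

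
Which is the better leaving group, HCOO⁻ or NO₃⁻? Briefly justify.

NO₃⁻

NO₃⁻ is the better leaving group.
pKₐ(HNO₃) ≈ -1.3 versus pKₐ(HCOOH) ≈ 3.8: NO₃⁻ is the much weaker base.
Resonance-delocalised over three oxygens.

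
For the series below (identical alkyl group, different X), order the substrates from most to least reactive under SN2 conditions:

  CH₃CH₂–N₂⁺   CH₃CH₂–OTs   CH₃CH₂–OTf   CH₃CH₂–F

Identical carbon frameworks mean the comparison reduces to leaving-group quality.
Rank by basicity of the departing species: weakest base leaves most easily.
CH₃CH₂–N₂⁺ loses N₂: no meaningful conjugate acid; N₂ departs as an exceptionally stable neutral molecule
CH₃CH₂–OTf loses OTf⁻: pKₐ(CF₃SO₃H (triflic acid)) ≈ -14
CH₃CH₂–OTs loses OTs⁻: pKₐ(p-CH₃C₆H₄SO₃H (TsOH)) ≈ -2.8
CH₃CH₂–F loses F⁻: pKₐ(HF) ≈ 3.2

CH₃CH₂–N₂⁺ > CH₃CH₂–OTf > CH₃CH₂–OTs > CH₃CH₂–F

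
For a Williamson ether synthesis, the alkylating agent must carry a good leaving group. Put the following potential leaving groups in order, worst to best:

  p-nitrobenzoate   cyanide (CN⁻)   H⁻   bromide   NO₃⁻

Rank by basicity of the departing species: weakest base leaves most easily.
bromide: pKₐ(HBr) ≈ -9
NO₃⁻: pKₐ(HNO₃) ≈ -1.3
p-nitrobenzoate: pKₐ(p-nitrobenzoic acid) ≈ 3.4
cyanide (CN⁻): pKₐ(HCN) ≈ 9.2
H⁻: pKₐ(H₂) ≈ 36
Reversing gives the worst-to-best order requested.

H⁻ < cyanide (CN⁻) < p-nitrobenzoate < NO₃⁻ < bromide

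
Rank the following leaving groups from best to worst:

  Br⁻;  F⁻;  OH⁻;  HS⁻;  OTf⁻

OTf⁻ > Br⁻ > F⁻ > HS⁻ > OH⁻

The more stable X⁻ (or X) is on its own — i.e. the weaker a base it is — the better a leaving group it makes.
OTf⁻: pKₐ(CF₃SO₃H (triflic acid)) ≈ -14 — charge spread over three oxygens and a CF₃ group; the premier leaving group in synthesis
Br⁻: pKₐ(HBr) ≈ -9
F⁻: pKₐ(HF) ≈ 3.2 — small and strongly basic; the poor halide leaving group
HS⁻: pKₐ(H₂S) ≈ 7 — larger and more polarisable than the oxygen analogue
OH⁻: pKₐ(H₂O) ≈ 15.7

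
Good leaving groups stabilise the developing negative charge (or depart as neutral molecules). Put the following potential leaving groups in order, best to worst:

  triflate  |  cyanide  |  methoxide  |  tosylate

triflate: pKₐ(CF₃SO₃H (triflic acid)) ≈ -14
tosylate: pKₐ(p-CH₃C₆H₄SO₃H (TsOH)) ≈ -2.8
cyanide: pKₐ(HCN) ≈ 9.2
methoxide: pKₐ(CH₃OH) ≈ 15.5

triflate > tosylate > cyanide > methoxide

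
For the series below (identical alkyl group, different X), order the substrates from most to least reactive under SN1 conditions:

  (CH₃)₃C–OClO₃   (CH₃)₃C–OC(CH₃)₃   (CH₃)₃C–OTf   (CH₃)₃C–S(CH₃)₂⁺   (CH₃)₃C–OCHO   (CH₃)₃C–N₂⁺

The skeletons are identical, so relative rate is governed entirely by leaving-group ability.
Leaving-group ability tracks the stability of the departed species; conjugate-acid pKₐ is the usual yardstick (lower pKₐ → better LG).
(CH₃)₃C–N₂⁺ loses N₂: no meaningful conjugate acid; N₂ departs as an exceptionally stable neutral molecule
(CH₃)₃C–OTf loses OTf⁻: pKₐ(CF₃SO₃H (triflic acid)) ≈ -14
(CH₃)₃C–OClO₃ loses ClO₄⁻: pKₐ(HClO₄) ≈ -10
(CH₃)₃C–S(CH₃)₂⁺ loses SR'₂: pKₐ(R'₂SH⁺) ≈ -7
(CH₃)₃C–OCHO loses HCOO⁻: pKₐ(HCOOH) ≈ 3.8
(CH₃)₃C–OC(CH₃)₃ loses (CH₃)₃CO⁻: pKₐ(t-BuOH) ≈ 18

(CH₃)₃C–N₂⁺ > (CH₃)₃C–OTf > (CH₃)₃C–OClO₃ > (CH₃)₃C–S(CH₃)₂⁺ > (CH₃)₃C–OCHO > (CH₃)₃C–OC(CH₃)₃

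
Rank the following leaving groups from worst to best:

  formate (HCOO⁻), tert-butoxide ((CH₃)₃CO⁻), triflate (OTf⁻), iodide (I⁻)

A good leaving group is a weak base: the lower the pKₐ of its conjugate acid, the more readily it departs.
triflate (OTf⁻): pKₐ(CF₃SO₃H (triflic acid)) ≈ -14
iodide (I⁻): pKₐ(HI) ≈ -10
formate (HCOO⁻): pKₐ(HCOOH) ≈ 3.8
tert-butoxide ((CH₃)₃CO⁻): pKₐ(t-BuOH) ≈ 18 — bulky, strongly basic alkoxide
Reversing gives the worst-to-best order requested.

tert-butoxide ((CH₃)₃CO⁻) < formate (HCOO⁻) < iodide (I⁻) < triflate (OTf⁻)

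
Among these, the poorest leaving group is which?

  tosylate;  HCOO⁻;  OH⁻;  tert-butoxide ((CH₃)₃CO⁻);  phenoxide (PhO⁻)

tert-butoxide ((CH₃)₃CO⁻)

The more stable X⁻ (or X) is on its own — i.e. the weaker a base it is — the better a leaving group it makes.
tosylate: pKₐ(p-CH₃C₆H₄SO₃H (TsOH)) ≈ -2.8
HCOO⁻: pKₐ(HCOOH) ≈ 3.8
phenoxide (PhO⁻): pKₐ(C₆H₅OH (phenol)) ≈ 10
OH⁻: pKₐ(H₂O) ≈ 15.7
tert-butoxide ((CH₃)₃CO⁻): pKₐ(t-BuOH) ≈ 18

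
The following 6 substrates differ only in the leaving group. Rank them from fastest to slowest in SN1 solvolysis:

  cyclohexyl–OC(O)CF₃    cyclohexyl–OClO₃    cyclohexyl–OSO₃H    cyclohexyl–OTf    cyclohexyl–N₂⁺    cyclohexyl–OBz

The skeletons are identical, so relative rate is governed entirely by leaving-group ability.
Rank by basicity of the departing species: weakest base leaves most easily.
cyclohexyl–N₂⁺ loses N₂: no meaningful conjugate acid; N₂ departs as an exceptionally stable neutral molecule
cyclohexyl–OTf loses OTf⁻: pKₐ(CF₃SO₃H (triflic acid)) ≈ -14
cyclohexyl–OClO₃ loses ClO₄⁻: pKₐ(HClO₄) ≈ -10
cyclohexyl–OSO₃H loses HSO₄⁻: pKₐ(H₂SO₄) ≈ -3
cyclohexyl–OC(O)CF₃ loses CF₃COO⁻: pKₐ(CF₃COOH) ≈ 0.2
cyclohexyl–OBz loses PhCOO⁻: pKₐ(C₆H₅COOH) ≈ 4.2

cyclohexyl–N₂⁺ > cyclohexyl–OTf > cyclohexyl–OClO₃ > cyclohexyl–OSO₃H > cyclohexyl–OC(O)CF₃ > cyclohexyl–OBz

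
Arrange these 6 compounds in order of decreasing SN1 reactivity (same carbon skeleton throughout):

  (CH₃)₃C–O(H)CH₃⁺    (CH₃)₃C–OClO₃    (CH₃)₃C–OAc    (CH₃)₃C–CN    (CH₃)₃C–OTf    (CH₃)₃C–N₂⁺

(CH₃)₃C–N₂⁺ > (CH₃)₃C–OTf > (CH₃)₃C–OClO₃ > (CH₃)₃C–O(H)CH₃⁺ > (CH₃)₃C–OAc > (CH₃)₃C–CN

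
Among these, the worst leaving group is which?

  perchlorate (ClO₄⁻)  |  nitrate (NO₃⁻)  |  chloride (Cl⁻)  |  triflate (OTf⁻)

nitrate (NO₃⁻)

triflate (OTf⁻): pKₐ(CF₃SO₃H (triflic acid)) ≈ -14
perchlorate (ClO₄⁻): pKₐ(HClO₄) ≈ -10
chloride (Cl⁻): pKₐ(HCl) ≈ -7
nitrate (NO₃⁻): pKₐ(HNO₃) ≈ -1.3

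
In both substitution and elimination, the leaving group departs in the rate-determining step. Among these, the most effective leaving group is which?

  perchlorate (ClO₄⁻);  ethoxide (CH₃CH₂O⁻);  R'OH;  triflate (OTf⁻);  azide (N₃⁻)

triflate (OTf⁻)

triflate (OTf⁻): pKₐ(CF₃SO₃H (triflic acid)) ≈ -14
perchlorate (ClO₄⁻): pKₐ(HClO₄) ≈ -10
R'OH: pKₐ(R'OH₂⁺) ≈ -2.4
azide (N₃⁻): pKₐ(HN₃) ≈ 4.7
ethoxide (CH₃CH₂O⁻): pKₐ(CH₃CH₂OH) ≈ 16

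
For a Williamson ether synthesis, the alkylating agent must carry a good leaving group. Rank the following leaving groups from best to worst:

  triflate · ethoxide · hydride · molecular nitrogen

molecular nitrogen > triflate > ethoxide > hydride

molecular nitrogen: no meaningful conjugate acid; N₂ departs as an exceptionally stable neutral molecule
triflate: pKₐ(CF₃SO₃H (triflic acid)) ≈ -14
ethoxide: pKₐ(CH₃CH₂OH) ≈ 16
hydride: pKₐ(H₂) ≈ 36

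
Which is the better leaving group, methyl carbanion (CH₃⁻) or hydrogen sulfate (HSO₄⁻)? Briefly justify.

hydrogen sulfate (HSO₄⁻) is the better leaving group.
pKₐ(H₂SO₄) ≈ -3 versus pKₐ(CH₄) ≈ 48: hydrogen sulfate (HSO₄⁻) is the much weaker base.
Conjugate base of a strong mineral acid.

hydrogen sulfate (HSO₄⁻)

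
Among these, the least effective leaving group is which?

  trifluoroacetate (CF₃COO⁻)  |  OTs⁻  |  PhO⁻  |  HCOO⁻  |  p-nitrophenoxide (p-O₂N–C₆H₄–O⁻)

PhO⁻

A good leaving group is a weak base: the lower the pKₐ of its conjugate acid, the more readily it departs.
OTs⁻: pKₐ(p-CH₃C₆H₄SO₃H (TsOH)) ≈ -2.8
trifluoroacetate (CF₃COO⁻): pKₐ(CF₃COOH) ≈ 0.2
HCOO⁻: pKₐ(HCOOH) ≈ 3.8
p-nitrophenoxide (p-O₂N–C₆H₄–O⁻): pKₐ(p-nitrophenol) ≈ 7.2
PhO⁻: pKₐ(C₆H₅OH (phenol)) ≈ 10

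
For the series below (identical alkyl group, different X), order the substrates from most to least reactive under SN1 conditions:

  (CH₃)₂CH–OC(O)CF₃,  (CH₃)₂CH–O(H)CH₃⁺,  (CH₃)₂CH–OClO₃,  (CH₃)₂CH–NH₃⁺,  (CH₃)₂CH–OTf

(CH₃)₂CH–OTf > (CH₃)₂CH–OClO₃ > (CH₃)₂CH–O(H)CH₃⁺ > (CH₃)₂CH–OC(O)CF₃ > (CH₃)₂CH–NH₃⁺

With the same alkyl group throughout, only the leaving group differentiates the rates.
A good leaving group is a weak base: the lower the pKₐ of its conjugate acid, the more readily it departs.
(CH₃)₂CH–OTf loses OTf⁻: pKₐ(CF₃SO₃H (triflic acid)) ≈ -14
(CH₃)₂CH–OClO₃ loses ClO₄⁻: pKₐ(HClO₄) ≈ -10
(CH₃)₂CH–O(H)CH₃⁺ loses R'OH: pKₐ(R'OH₂⁺) ≈ -2.4
(CH₃)₂CH–OC(O)CF₃ loses CF₃COO⁻: pKₐ(CF₃COOH) ≈ 0.2
(CH₃)₂CH–NH₃⁺ loses NH₃: pKₐ(NH₄⁺) ≈ 9.2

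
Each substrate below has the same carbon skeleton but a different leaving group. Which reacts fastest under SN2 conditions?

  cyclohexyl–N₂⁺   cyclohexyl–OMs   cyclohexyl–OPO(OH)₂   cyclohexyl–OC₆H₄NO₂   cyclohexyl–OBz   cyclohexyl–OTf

cyclohexyl–N₂⁺

Identical carbon frameworks mean the comparison reduces to leaving-group quality.
The more stable X⁻ (or X) is on its own — i.e. the weaker a base it is — the better a leaving group it makes.
cyclohexyl–N₂⁺ loses N₂: no meaningful conjugate acid; N₂ departs as an exceptionally stable neutral molecule
cyclohexyl–OTf loses OTf⁻: pKₐ(CF₃SO₃H (triflic acid)) ≈ -14
cyclohexyl–OMs loses OMs⁻: pKₐ(CH₃SO₃H (MsOH)) ≈ -1.9
cyclohexyl–OPO(OH)₂ loses H₂PO₄⁻: pKₐ(H₃PO₄) ≈ 2.1
cyclohexyl–OBz loses PhCOO⁻: pKₐ(C₆H₅COOH) ≈ 4.2
cyclohexyl–OC₆H₄NO₂ loses p-O₂N–C₆H₄–O⁻: pKₐ(p-nitrophenol) ≈ 7.2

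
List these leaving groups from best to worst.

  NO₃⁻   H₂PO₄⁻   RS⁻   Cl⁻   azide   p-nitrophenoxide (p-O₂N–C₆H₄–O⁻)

The more stable X⁻ (or X) is on its own — i.e. the weaker a base it is — the better a leaving group it makes.
Cl⁻: pKₐ(HCl) ≈ -7 — moderately weak base
NO₃⁻: pKₐ(HNO₃) ≈ -1.3
H₂PO₄⁻: pKₐ(H₃PO₄) ≈ 2.1 — moderate base; biological leaving group after further activation
azide: pKₐ(HN₃) ≈ 4.7 — linear, resonance-stabilised
p-nitrophenoxide (p-O₂N–C₆H₄–O⁻): pKₐ(p-nitrophenol) ≈ 7.2
RS⁻: pKₐ(RSH (a thiol)) ≈ 10.5

Cl⁻ > NO₃⁻ > H₂PO₄⁻ > azide > p-nitrophenoxide (p-O₂N–C₆H₄–O⁻) > RS⁻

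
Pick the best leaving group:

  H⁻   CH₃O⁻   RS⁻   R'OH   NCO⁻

Leaving-group ability tracks the stability of the departed species; conjugate-acid pKₐ is the usual yardstick (lower pKₐ → better LG).
R'OH: pKₐ(R'OH₂⁺) ≈ -2.4
NCO⁻: pKₐ(HOCN) ≈ 3.5
RS⁻: pKₐ(RSH (a thiol)) ≈ 10.5
CH₃O⁻: pKₐ(CH₃OH) ≈ 15.5
H⁻: pKₐ(H₂) ≈ 36

R'OH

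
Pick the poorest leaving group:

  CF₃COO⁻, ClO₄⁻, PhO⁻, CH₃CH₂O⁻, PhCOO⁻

Rank by basicity of the departing species: weakest base leaves most easily.
ClO₄⁻: pKₐ(HClO₄) ≈ -10
CF₃COO⁻: pKₐ(CF₃COOH) ≈ 0.2
PhCOO⁻: pKₐ(C₆H₅COOH) ≈ 4.2
PhO⁻: pKₐ(C₆H₅OH (phenol)) ≈ 10
CH₃CH₂O⁻: pKₐ(CH₃CH₂OH) ≈ 16

CH₃CH₂O⁻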